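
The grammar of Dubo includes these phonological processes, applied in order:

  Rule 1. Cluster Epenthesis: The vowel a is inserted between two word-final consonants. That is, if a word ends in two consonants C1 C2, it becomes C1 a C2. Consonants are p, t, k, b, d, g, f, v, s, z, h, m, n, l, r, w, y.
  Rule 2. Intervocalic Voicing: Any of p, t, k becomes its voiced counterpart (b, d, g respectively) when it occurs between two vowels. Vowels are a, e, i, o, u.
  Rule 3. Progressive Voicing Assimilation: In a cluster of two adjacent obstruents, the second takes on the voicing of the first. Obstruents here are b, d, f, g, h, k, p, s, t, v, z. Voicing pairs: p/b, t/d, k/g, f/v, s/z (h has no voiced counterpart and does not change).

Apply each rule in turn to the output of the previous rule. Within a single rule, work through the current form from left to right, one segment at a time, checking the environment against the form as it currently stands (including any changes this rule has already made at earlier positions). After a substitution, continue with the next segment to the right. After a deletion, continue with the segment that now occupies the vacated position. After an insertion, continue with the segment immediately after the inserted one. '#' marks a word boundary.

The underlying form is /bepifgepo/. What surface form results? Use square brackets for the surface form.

[bebifkebo]

Rule 1 Cluster Epenthesis: no change — [bepifgepo]
Rule 2 Intervocalic Voicing: [bepifgepo] → [bebifgebo]
Rule 3 Progressive Voicing Assimilation: [bebifgebo] → [bebifkebo]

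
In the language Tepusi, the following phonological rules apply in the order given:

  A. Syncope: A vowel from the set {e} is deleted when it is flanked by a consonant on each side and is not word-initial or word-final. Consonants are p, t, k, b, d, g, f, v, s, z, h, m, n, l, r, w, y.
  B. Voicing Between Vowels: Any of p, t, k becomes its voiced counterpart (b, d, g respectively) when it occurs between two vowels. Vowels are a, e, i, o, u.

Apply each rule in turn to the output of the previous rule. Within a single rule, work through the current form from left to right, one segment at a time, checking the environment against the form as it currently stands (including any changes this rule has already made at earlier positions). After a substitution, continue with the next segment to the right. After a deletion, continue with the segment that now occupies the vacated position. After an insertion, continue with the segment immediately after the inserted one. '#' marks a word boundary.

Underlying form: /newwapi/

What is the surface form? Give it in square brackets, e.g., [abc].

[nwwabi]

A Syncope: [newwapi] → [nwwapi]
B Voicing Between Vowels: [nwwapi] → [nwwabi]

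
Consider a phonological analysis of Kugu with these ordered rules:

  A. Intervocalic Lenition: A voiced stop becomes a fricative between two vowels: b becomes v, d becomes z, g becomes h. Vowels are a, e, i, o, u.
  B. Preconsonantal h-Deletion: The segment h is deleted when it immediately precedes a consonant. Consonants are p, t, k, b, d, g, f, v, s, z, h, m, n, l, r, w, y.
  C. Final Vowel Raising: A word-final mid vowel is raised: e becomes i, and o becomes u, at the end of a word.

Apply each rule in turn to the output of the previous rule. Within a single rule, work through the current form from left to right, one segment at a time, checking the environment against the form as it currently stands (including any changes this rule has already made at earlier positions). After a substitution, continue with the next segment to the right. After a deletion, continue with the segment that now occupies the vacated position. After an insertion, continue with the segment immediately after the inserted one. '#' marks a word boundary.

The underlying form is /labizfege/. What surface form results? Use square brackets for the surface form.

[lavizfehi]

A Intervocalic Lenition: [labizfege] → [lavizfehe]
B Preconsonantal h-Deletion: no change — [lavizfehe]
C Final Vowel Raising: [lavizfehe] → [lavizfehi]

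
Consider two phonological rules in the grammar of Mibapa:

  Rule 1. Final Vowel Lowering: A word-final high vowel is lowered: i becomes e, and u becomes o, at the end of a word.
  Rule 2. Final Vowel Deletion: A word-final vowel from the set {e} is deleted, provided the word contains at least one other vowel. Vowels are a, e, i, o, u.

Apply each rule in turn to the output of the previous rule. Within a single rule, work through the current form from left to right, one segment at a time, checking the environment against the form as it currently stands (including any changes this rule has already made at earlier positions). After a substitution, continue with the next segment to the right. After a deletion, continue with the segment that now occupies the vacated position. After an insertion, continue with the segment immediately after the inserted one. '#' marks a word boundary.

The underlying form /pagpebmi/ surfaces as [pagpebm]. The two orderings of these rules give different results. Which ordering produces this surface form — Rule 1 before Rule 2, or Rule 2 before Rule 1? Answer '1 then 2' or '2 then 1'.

1 then 2

Order 1 then 2:
  1 Final Vowel Lowering: [pagpebmi] → [pagpebme]
  2 Final Vowel Deletion: [pagpebme] → [pagpebm]
  result: [pagpebm]
Order 2 then 1:
  2 Final Vowel Deletion: no change — [pagpebmi]
  1 Final Vowel Lowering: [pagpebmi] → [pagpebme]
  result: [pagpebme]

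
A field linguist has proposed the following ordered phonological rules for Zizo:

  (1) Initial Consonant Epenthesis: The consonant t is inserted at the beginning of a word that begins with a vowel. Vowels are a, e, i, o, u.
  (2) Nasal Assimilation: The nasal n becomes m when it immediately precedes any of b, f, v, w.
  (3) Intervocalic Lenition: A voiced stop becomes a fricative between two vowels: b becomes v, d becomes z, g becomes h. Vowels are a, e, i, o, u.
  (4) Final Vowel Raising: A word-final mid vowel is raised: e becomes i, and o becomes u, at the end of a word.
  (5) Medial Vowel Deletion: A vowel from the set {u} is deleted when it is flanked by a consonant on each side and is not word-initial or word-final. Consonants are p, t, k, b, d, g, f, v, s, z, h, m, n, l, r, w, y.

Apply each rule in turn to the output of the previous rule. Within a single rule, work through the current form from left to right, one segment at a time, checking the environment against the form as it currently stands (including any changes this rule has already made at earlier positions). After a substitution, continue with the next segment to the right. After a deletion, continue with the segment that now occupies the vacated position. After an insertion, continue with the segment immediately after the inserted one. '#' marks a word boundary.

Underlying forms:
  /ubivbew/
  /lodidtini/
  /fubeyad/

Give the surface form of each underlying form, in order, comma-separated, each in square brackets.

[tvivbew], [lozidtini], [fveyad]

/ubivbew/:
  (1) Initial Consonant Epenthesis: [ubivbew] → [tubivbew]
  (2) Nasal Assimilation: no change — [tubivbew]
  (3) Intervocalic Lenition: [tubivbew] → [tuvivbew]
  (4) Final Vowel Raising: no change — [tuvivbew]
  (5) Medial Vowel Deletion: [tuvivbew] → [tvivbew]
/lodidtini/:
  (1) Initial Consonant Epenthesis: no change — [lodidtini]
  (2) Nasal Assimilation: no change — [lodidtini]
  (3) Intervocalic Lenition: [lodidtini] → [lozidtini]
  (4) Final Vowel Raising: no change — [lozidtini]
  (5) Medial Vowel Deletion: no change — [lozidtini]
/fubeyad/:
  (1) Initial Consonant Epenthesis: no change — [fubeyad]
  (2) Nasal Assimilation: no change — [fubeyad]
  (3) Intervocalic Lenition: [fubeyad] → [fuveyad]
  (4) Final Vowel Raising: no change — [fuveyad]
  (5) Medial Vowel Deletion: [fuveyad] → [fveyad]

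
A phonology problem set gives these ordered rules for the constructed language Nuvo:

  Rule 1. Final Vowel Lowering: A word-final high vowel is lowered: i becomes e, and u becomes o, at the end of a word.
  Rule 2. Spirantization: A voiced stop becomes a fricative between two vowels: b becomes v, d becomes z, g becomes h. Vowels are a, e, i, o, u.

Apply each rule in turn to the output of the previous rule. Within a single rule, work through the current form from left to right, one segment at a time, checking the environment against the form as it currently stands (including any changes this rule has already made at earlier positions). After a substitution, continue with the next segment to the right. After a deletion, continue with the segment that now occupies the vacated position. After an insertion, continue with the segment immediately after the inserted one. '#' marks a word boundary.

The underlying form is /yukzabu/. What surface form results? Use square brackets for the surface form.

[yukzavo]

Rule 1 Final Vowel Lowering: [yukzabu] → [yukzabo]
Rule 2 Spirantization: [yukzabo] → [yukzavo]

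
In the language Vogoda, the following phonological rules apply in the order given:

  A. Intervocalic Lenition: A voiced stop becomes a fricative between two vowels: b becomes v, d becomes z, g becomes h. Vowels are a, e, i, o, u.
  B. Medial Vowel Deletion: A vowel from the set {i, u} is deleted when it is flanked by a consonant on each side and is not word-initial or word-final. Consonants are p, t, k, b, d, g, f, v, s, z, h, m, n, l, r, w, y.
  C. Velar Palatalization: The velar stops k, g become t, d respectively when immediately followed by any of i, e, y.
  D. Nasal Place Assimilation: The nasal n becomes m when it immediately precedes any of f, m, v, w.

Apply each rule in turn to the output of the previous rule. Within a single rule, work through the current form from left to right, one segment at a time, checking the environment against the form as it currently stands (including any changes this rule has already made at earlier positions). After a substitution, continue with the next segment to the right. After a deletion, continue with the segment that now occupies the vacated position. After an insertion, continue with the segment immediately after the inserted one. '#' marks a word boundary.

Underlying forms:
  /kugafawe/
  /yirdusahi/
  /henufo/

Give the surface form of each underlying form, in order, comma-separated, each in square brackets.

/kugafawe/:
  A Intervocalic Lenition: [kugafawe] → [kuhafawe]
  B Medial Vowel Deletion: [kuhafawe] → [khafawe]
  C Velar Palatalization: no change — [khafawe]
  D Nasal Place Assimilation: no change — [khafawe]
/yirdusahi/:
  A Intervocalic Lenition: no change — [yirdusahi]
  B Medial Vowel Deletion: [yirdusahi] → [yrdsahi]
  C Velar Palatalization: no change — [yrdsahi]
  D Nasal Place Assimilation: no change — [yrdsahi]
/henufo/:
  A Intervocalic Lenition: no change — [henufo]
  B Medial Vowel Deletion: [henufo] → [henfo]
  C Velar Palatalization: no change — [henfo]
  D Nasal Place Assimilation: [henfo] → [hemfo]

[khafawe], [yrdsahi], [hemfo]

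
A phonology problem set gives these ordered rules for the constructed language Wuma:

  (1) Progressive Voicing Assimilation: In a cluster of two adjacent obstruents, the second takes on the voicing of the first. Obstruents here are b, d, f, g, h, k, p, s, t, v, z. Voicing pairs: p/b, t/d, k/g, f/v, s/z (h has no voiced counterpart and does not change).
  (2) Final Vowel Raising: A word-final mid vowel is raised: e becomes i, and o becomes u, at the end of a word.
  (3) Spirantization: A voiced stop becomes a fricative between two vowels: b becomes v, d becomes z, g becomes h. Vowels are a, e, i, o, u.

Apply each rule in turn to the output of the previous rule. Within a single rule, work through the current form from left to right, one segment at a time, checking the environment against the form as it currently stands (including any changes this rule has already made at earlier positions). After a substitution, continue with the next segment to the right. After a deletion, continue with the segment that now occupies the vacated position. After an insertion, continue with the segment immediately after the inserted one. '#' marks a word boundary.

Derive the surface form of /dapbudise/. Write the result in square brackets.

(1) Progressive Voicing Assimilation: [dapbudise] → [dappudise]
(2) Final Vowel Raising: [dappudise] → [dappudisi]
(3) Spirantization: [dappudisi] → [dappuzisi]

[dappuzisi]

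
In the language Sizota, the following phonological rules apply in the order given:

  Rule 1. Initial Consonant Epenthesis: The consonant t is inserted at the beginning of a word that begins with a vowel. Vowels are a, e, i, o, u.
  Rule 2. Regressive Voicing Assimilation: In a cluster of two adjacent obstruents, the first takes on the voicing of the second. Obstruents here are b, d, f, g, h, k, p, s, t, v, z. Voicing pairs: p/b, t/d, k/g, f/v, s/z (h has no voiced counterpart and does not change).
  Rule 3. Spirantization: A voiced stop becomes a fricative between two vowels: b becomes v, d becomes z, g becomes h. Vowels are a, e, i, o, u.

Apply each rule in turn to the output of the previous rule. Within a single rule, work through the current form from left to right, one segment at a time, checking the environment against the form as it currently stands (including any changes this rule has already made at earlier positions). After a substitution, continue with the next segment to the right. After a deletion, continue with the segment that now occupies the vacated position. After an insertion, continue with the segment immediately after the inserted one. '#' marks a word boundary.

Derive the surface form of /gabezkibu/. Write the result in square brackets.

[gaveskivu]

Rule 1 Initial Consonant Epenthesis: no change — [gabezkibu]
Rule 2 Regressive Voicing Assimilation: [gabezkibu] → [gabeskibu]
Rule 3 Spirantization: [gabeskibu] → [gaveskivu]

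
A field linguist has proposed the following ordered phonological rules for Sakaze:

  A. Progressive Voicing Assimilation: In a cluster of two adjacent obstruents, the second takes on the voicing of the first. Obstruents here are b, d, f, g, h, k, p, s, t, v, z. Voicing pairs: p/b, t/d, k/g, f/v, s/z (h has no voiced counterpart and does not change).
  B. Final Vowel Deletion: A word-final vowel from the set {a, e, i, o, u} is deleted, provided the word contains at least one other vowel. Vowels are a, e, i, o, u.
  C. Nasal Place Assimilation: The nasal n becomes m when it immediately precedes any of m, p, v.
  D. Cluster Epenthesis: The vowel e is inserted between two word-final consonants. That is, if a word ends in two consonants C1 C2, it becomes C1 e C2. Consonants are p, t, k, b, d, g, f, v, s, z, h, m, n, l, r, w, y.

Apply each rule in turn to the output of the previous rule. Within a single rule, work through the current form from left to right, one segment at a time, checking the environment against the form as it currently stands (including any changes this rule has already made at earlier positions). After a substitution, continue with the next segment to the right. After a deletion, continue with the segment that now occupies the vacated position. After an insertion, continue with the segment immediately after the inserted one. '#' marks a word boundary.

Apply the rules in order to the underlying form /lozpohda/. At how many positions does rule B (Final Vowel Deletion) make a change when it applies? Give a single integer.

A Progressive Voicing Assimilation: [lozpohda] → [lozbohta]
B Final Vowel Deletion: [lozbohta] → [lozboht]
C Nasal Place Assimilation: no change — [lozboht]
D Cluster Epenthesis: [lozboht] → [lozbohet]
Rule B changed 1 position(s).

1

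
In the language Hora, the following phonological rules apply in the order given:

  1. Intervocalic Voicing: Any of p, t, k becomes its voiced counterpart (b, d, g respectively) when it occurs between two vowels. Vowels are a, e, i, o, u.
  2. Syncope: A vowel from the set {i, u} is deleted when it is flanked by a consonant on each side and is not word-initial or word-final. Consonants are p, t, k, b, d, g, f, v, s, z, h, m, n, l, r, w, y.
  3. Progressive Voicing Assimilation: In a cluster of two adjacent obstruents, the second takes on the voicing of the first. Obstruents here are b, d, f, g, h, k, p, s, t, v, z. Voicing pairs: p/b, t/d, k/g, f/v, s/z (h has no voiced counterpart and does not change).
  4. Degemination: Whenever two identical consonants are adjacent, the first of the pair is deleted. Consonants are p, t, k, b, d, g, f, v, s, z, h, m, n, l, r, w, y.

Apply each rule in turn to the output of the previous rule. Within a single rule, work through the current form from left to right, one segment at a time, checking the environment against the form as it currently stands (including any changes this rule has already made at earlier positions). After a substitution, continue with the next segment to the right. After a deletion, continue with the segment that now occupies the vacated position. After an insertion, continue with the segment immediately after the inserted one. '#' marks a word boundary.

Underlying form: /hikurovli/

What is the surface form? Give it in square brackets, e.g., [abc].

1 Intervocalic Voicing: [hikurovli] → [higurovli]
2 Syncope: [higurovli] → [hgrovli]
3 Progressive Voicing Assimilation: [hgrovli] → [hkrovli]
4 Degemination: no change — [hkrovli]

[hkrovli]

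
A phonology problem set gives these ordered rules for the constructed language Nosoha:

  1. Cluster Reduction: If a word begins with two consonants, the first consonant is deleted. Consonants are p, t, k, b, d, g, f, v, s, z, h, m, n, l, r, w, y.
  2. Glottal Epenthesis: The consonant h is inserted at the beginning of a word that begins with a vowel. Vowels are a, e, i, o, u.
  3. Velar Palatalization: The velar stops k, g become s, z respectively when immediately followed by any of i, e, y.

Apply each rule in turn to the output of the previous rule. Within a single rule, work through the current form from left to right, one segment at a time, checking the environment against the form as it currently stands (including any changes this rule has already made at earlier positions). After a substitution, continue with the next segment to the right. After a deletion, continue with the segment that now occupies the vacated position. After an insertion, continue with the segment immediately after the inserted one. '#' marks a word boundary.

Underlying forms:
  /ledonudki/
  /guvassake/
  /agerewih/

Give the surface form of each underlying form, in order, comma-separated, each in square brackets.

[ledonudsi], [guvassase], [hazerewih]

/ledonudki/:
  1 Cluster Reduction: no change — [ledonudki]
  2 Glottal Epenthesis: no change — [ledonudki]
  3 Velar Palatalization: [ledonudki] → [ledonudsi]
/guvassake/:
  1 Cluster Reduction: no change — [guvassake]
  2 Glottal Epenthesis: no change — [guvassake]
  3 Velar Palatalization: [guvassake] → [guvassase]
/agerewih/:
  1 Cluster Reduction: no change — [agerewih]
  2 Glottal Epenthesis: [agerewih] → [hagerewih]
  3 Velar Palatalization: [hagerewih] → [hazerewih]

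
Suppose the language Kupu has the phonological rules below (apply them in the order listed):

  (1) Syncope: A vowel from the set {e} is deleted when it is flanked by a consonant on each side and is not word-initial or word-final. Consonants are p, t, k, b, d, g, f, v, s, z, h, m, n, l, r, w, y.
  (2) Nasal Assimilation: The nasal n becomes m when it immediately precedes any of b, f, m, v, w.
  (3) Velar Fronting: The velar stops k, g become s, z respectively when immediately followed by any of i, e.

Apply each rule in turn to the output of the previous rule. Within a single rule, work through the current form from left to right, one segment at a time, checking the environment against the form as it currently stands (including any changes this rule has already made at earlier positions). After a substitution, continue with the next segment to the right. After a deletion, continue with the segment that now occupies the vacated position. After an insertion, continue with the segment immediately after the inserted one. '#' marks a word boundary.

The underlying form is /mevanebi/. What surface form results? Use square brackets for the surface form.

[mvambi]

(1) Syncope: [mevanebi] → [mvanbi]
(2) Nasal Assimilation: [mvanbi] → [mvambi]
(3) Velar Fronting: no change — [mvambi]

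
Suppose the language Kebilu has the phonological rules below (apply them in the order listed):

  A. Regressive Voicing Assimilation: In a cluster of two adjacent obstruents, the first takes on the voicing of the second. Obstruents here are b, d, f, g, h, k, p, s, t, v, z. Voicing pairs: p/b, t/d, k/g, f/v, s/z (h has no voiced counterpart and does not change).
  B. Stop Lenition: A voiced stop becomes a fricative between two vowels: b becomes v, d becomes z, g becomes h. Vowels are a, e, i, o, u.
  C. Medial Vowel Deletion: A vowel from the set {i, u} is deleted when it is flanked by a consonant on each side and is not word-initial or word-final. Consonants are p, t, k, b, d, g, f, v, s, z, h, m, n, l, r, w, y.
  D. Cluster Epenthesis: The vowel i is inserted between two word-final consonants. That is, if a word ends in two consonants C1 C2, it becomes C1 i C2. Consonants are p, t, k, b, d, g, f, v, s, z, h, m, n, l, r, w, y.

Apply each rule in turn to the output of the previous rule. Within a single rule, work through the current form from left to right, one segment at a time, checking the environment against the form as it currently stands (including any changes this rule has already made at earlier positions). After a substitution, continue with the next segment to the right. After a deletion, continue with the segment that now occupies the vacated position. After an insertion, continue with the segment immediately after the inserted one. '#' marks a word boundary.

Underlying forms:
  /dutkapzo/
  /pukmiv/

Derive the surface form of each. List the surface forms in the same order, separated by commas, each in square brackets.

[dtkabzo], [pkmiv]

/dutkapzo/:
  A Regressive Voicing Assimilation: [dutkapzo] → [dutkabzo]
  B Stop Lenition: no change — [dutkabzo]
  C Medial Vowel Deletion: [dutkabzo] → [dtkabzo]
  D Cluster Epenthesis: no change — [dtkabzo]
/pukmiv/:
  A Regressive Voicing Assimilation: no change — [pukmiv]
  B Stop Lenition: no change — [pukmiv]
  C Medial Vowel Deletion: [pukmiv] → [pkmv]
  D Cluster Epenthesis: [pkmv] → [pkmiv]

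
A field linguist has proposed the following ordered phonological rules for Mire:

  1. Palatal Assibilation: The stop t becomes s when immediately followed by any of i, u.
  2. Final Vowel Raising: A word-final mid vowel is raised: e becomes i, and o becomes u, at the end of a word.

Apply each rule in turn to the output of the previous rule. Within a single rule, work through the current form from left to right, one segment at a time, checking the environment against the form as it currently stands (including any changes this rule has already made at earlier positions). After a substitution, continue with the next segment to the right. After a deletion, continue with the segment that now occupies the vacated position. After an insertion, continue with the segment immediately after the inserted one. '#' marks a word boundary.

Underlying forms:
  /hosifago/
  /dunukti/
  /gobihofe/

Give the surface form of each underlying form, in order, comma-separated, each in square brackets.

[hosifagu], [dunuksi], [gobihofi]

/hosifago/:
  1 Palatal Assibilation: no change — [hosifago]
  2 Final Vowel Raising: [hosifago] → [hosifagu]
/dunukti/:
  1 Palatal Assibilation: [dunukti] → [dunuksi]
  2 Final Vowel Raising: no change — [dunuksi]
/gobihofe/:
  1 Palatal Assibilation: no change — [gobihofe]
  2 Final Vowel Raising: [gobihofe] → [gobihofi]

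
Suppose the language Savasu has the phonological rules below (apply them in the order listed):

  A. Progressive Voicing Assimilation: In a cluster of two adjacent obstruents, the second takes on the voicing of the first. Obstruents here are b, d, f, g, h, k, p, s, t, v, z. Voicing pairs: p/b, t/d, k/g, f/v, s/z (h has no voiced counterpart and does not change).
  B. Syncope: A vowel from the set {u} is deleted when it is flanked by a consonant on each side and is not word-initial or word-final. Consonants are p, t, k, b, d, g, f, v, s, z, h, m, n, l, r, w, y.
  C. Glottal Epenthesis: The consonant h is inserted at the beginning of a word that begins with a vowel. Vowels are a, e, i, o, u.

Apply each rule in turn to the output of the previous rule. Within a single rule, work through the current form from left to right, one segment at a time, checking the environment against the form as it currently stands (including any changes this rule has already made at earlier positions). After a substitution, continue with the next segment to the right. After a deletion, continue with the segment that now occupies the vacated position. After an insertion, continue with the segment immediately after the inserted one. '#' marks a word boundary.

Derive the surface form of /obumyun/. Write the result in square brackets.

[hobmyn]

A Progressive Voicing Assimilation: no change — [obumyun]
B Syncope: [obumyun] → [obmyn]
C Glottal Epenthesis: [obmyn] → [hobmyn]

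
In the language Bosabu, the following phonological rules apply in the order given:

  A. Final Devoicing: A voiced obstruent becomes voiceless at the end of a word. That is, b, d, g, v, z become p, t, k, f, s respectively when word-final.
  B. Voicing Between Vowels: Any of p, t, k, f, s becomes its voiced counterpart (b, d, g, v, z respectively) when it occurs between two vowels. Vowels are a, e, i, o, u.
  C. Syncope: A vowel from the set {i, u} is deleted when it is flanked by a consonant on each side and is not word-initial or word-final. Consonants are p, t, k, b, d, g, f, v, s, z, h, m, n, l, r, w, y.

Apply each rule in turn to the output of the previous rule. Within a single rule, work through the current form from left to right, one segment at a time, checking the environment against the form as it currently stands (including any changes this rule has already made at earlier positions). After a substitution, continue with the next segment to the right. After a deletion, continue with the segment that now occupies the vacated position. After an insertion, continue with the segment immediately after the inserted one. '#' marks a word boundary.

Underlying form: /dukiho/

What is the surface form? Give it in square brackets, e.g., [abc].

[dgho]

A Final Devoicing: no change — [dukiho]
B Voicing Between Vowels: [dukiho] → [dugiho]
C Syncope: [dugiho] → [dgho]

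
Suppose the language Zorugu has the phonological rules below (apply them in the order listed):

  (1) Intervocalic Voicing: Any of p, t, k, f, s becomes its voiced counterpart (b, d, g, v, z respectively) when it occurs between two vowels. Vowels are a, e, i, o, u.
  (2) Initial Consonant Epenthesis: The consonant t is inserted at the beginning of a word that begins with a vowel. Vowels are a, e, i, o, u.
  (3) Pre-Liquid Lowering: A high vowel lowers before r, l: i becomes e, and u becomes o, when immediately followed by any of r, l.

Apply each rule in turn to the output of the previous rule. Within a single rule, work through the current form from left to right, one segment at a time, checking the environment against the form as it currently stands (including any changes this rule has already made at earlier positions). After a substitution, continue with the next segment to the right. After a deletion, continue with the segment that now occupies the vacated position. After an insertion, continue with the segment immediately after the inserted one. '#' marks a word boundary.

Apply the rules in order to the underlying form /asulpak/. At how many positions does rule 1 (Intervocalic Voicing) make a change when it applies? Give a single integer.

1

(1) Intervocalic Voicing: [asulpak] → [azulpak]
(2) Initial Consonant Epenthesis: [azulpak] → [tazulpak]
(3) Pre-Liquid Lowering: [tazulpak] → [tazolpak]
Rule 1 changed 1 position(s).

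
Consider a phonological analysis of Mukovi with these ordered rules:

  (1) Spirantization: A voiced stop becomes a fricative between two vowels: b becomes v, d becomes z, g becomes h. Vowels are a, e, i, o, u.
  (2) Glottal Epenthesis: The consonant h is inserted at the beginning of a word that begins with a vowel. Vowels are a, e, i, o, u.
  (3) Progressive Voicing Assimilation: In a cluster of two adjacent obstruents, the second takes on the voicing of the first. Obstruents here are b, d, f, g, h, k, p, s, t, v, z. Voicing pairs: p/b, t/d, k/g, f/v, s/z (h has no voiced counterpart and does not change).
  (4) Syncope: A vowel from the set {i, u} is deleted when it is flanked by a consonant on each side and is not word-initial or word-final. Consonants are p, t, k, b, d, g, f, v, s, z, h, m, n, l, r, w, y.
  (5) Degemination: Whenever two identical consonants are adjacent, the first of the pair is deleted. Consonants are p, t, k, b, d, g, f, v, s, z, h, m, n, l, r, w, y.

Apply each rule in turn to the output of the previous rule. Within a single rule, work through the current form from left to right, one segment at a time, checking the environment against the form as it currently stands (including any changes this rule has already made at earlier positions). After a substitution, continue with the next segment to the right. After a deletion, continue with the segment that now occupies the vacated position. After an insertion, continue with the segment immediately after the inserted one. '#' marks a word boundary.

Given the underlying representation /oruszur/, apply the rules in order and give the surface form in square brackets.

(1) Spirantization: no change — [oruszur]
(2) Glottal Epenthesis: [oruszur] → [horuszur]
(3) Progressive Voicing Assimilation: [horuszur] → [horussur]
(4) Syncope: [horussur] → [horssr]
(5) Degemination: [horssr] → [horsr]

[horsr]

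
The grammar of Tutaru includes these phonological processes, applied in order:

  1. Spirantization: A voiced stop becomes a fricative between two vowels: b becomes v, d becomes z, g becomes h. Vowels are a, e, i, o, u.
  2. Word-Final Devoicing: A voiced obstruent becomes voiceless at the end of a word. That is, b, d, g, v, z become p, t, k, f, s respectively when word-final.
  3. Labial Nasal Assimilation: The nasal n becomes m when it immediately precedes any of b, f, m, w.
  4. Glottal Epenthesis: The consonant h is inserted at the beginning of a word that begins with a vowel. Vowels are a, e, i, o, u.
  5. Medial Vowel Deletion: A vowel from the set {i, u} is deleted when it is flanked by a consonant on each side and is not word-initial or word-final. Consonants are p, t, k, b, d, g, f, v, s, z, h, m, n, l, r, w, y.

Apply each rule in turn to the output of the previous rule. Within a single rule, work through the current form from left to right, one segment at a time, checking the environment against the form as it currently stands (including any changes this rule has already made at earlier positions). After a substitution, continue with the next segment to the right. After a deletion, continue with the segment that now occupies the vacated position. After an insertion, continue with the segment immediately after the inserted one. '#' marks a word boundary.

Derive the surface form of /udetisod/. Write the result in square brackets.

[hzetsot]

1 Spirantization: [udetisod] → [uzetisod]
2 Word-Final Devoicing: [uzetisod] → [uzetisot]
3 Labial Nasal Assimilation: no change — [uzetisot]
4 Glottal Epenthesis: [uzetisot] → [huzetisot]
5 Medial Vowel Deletion: [huzetisot] → [hzetsot]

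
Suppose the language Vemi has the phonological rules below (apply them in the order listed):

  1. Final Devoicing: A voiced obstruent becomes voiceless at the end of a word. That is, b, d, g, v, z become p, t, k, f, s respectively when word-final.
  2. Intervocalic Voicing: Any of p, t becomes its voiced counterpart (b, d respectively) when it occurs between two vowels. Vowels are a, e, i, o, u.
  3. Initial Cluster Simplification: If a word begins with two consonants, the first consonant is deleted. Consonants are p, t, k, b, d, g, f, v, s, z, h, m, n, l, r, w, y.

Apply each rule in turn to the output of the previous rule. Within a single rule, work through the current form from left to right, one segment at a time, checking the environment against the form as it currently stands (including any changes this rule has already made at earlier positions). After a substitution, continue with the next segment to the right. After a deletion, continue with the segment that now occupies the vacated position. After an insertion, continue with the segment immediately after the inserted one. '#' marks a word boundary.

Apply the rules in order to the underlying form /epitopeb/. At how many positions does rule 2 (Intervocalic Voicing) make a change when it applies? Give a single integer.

1 Final Devoicing: [epitopeb] → [epitopep]
2 Intervocalic Voicing: [epitopep] → [ebidobep]
3 Initial Cluster Simplification: no change — [ebidobep]
Rule 2 changed 3 position(s).

3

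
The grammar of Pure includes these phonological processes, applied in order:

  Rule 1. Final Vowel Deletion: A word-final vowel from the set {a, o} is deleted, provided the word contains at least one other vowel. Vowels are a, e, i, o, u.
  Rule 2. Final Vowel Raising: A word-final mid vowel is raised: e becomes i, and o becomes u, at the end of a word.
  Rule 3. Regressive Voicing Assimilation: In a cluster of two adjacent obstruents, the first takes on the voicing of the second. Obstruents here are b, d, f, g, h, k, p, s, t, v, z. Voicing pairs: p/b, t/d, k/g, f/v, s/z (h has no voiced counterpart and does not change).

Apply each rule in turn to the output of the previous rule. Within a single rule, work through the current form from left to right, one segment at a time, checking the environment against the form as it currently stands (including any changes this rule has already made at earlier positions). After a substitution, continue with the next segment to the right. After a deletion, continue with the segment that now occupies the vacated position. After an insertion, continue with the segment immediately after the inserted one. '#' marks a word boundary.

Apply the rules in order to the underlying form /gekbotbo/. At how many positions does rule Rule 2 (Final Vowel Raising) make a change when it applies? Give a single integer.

Rule 1 Final Vowel Deletion: [gekbotbo] → [gekbotb]
Rule 2 Final Vowel Raising: no change — [gekbotb]
Rule 3 Regressive Voicing Assimilation: [gekbotb] → [gegbodb]
Rule Rule 2 changed 0 position(s).

0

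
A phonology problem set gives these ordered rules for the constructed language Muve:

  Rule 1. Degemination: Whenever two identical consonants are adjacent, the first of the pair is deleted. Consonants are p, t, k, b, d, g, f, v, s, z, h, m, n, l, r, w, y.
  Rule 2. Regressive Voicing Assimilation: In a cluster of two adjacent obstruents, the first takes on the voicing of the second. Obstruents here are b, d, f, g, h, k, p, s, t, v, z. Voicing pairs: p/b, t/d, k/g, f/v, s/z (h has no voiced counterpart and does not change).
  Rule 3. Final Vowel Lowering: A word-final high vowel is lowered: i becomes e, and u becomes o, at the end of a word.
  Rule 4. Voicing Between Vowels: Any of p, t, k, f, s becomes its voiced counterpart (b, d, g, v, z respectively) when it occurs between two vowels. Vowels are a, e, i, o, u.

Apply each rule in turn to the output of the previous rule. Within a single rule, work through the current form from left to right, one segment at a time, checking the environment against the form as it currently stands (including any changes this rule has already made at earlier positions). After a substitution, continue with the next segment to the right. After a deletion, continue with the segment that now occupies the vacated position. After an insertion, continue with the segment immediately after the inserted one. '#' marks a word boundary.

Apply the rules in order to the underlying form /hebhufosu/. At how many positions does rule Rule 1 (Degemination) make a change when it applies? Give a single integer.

Rule 1 Degemination: no change — [hebhufosu]
Rule 2 Regressive Voicing Assimilation: [hebhufosu] → [hephufosu]
Rule 3 Final Vowel Lowering: [hephufosu] → [hephufoso]
Rule 4 Voicing Between Vowels: [hephufoso] → [hephuvozo]
Rule Rule 1 changed 0 position(s).

0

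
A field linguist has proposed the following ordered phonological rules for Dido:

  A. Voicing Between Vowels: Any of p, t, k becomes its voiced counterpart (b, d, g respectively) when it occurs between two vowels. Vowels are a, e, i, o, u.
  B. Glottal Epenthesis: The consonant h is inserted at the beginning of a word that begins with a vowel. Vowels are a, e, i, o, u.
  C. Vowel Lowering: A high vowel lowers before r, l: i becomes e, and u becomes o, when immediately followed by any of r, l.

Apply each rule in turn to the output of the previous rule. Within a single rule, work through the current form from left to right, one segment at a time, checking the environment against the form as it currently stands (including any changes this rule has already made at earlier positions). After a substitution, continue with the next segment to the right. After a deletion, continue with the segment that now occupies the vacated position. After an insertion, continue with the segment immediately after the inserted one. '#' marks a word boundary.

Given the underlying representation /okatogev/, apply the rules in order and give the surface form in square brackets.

[hogadogev]

A Voicing Between Vowels: [okatogev] → [ogadogev]
B Glottal Epenthesis: [ogadogev] → [hogadogev]
C Vowel Lowering: no change — [hogadogev]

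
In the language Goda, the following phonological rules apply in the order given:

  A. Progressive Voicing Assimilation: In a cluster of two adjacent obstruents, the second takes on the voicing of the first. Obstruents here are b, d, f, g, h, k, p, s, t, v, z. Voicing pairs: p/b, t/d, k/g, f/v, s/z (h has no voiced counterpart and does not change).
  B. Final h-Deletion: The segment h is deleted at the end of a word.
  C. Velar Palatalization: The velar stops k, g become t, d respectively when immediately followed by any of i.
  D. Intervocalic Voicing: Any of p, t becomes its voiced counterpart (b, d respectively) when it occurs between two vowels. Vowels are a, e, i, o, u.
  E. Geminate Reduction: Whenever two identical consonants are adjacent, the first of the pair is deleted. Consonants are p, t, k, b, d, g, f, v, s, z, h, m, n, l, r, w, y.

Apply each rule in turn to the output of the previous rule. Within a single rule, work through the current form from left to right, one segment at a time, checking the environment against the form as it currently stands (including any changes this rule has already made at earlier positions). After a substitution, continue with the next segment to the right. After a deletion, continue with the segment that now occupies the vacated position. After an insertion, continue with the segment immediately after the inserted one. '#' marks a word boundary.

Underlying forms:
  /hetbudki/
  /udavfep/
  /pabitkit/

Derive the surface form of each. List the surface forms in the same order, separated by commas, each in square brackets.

/hetbudki/:
  A Progressive Voicing Assimilation: [hetbudki] → [hetpudgi]
  B Final h-Deletion: no change — [hetpudgi]
  C Velar Palatalization: [hetpudgi] → [hetpuddi]
  D Intervocalic Voicing: no change — [hetpuddi]
  E Geminate Reduction: [hetpuddi] → [hetpudi]
/udavfep/:
  A Progressive Voicing Assimilation: [udavfep] → [udavvep]
  B Final h-Deletion: no change — [udavvep]
  C Velar Palatalization: no change — [udavvep]
  D Intervocalic Voicing: no change — [udavvep]
  E Geminate Reduction: [udavvep] → [udavep]
/pabitkit/:
  A Progressive Voicing Assimilation: no change — [pabitkit]
  B Final h-Deletion: no change — [pabitkit]
  C Velar Palatalization: [pabitkit] → [pabittit]
  D Intervocalic Voicing: no change — [pabittit]
  E Geminate Reduction: [pabittit] → [pabitit]

[hetpudi], [udavep], [pabitit]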